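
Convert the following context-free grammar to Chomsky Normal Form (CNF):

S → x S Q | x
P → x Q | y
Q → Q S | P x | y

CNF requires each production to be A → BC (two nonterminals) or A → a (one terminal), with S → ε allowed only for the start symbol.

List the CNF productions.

TX → x; S → x; P → y; Q → y; S → TX X0; X0 → S Q; P → TX Q; Q → Q S; Q → P TX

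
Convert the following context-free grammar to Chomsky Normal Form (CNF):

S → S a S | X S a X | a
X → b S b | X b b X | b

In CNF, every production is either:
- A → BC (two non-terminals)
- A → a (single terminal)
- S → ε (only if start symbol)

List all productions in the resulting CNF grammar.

TA → a; S → a; TB → b; X → b; S → S X0; X0 → TA S; S → X X1; X1 → S X2; X2 → TA X; X → TB X3; X3 → S TB; X → X X4; X4 → TB X5; X5 → TB X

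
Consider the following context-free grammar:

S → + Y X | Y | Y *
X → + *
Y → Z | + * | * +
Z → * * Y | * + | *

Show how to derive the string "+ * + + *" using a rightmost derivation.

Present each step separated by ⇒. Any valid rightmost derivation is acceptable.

S ⇒ + Y X ⇒ + Y + * ⇒ + * + + *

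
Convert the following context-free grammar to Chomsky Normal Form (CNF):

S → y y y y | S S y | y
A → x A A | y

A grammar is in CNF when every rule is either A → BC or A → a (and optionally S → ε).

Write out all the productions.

TY → y; S → y; TX → x; A → y; S → TY X0; X0 → TY X1; X1 → TY TY; S → S X2; X2 → S TY; A → TX X3; X3 → A A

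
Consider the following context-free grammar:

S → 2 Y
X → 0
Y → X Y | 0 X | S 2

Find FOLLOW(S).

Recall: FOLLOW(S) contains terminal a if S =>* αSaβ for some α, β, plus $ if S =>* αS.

We compute FOLLOW(S) using the standard algorithm.
FOLLOW(S) starts with {$}.
FIRST(S) = {2}
FIRST(X) = {0}
FIRST(Y) = {0, 2}
FOLLOW(S) = {$, 2}
FOLLOW(X) = {$, 0, 2}
FOLLOW(Y) = {$, 2}
Therefore, FOLLOW(S) = {$, 2}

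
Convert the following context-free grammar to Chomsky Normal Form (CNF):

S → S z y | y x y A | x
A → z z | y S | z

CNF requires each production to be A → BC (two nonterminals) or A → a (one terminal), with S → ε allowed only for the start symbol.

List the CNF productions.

TZ → z; TY → y; TX → x; S → x; A → z; S → S X0; X0 → TZ TY; S → TY X1; X1 → TX X2; X2 → TY A; A → TZ TZ; A → TY S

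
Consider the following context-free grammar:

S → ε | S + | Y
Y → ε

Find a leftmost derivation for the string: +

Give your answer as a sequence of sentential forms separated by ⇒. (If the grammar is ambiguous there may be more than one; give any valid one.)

S ⇒ S + ⇒ Y + ⇒ +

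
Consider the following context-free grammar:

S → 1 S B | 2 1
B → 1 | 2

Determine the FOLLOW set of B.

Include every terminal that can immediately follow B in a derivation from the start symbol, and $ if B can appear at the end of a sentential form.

We compute FOLLOW(B) using the standard algorithm.
FOLLOW(S) starts with {$}.
FIRST(B) = {1, 2}
FIRST(S) = {1, 2}
FOLLOW(B) = {$, 1, 2}
FOLLOW(S) = {$, 1, 2}
Therefore, FOLLOW(B) = {$, 1, 2}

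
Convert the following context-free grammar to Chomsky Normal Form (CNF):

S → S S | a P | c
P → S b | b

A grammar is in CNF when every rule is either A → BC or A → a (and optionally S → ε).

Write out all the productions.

TA → a; S → c; TB → b; P → b; S → S S; S → TA P; P → S TB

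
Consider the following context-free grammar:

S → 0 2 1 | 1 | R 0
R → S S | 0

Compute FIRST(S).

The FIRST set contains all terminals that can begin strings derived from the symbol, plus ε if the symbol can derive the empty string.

We compute FIRST(S) using the standard algorithm.
FIRST(R) = {0, 1}
FIRST(S) = {0, 1}
Therefore, FIRST(S) = {0, 1}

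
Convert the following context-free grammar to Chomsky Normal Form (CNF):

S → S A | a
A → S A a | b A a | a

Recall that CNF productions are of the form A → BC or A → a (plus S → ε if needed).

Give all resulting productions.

S → a; TA → a; TB → b; A → a; S → S A; A → S X0; X0 → A TA; A → TB X1; X1 → A TA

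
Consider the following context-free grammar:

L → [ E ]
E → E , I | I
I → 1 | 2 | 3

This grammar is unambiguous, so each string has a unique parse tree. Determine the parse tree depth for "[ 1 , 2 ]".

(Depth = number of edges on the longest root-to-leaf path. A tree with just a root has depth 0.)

4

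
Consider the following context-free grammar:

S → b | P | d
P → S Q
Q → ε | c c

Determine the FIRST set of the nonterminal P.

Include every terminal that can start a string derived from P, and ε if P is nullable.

We compute FIRST(P) using the standard algorithm.
FIRST(P) = {b, d}
FIRST(Q) = {c, ε}
FIRST(S) = {b, d}
Therefore, FIRST(P) = {b, d}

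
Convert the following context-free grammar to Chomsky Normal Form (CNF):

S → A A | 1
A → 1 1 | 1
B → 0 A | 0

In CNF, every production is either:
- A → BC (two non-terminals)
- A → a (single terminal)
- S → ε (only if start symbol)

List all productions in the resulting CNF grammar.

S → 1; T1 → 1; A → 1; T0 → 0; B → 0; S → A A; A → T1 T1; B → T0 A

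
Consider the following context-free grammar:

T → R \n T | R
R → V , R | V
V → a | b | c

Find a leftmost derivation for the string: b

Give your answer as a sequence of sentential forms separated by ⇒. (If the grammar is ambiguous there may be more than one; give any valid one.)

T ⇒ R ⇒ V ⇒ b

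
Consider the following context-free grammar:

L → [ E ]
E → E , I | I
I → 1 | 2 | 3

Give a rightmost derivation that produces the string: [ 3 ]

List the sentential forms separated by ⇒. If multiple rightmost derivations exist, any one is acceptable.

L ⇒ [ E ] ⇒ [ I ] ⇒ [ 3 ]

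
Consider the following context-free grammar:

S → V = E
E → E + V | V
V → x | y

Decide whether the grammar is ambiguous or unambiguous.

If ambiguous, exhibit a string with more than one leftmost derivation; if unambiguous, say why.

Unambiguous - every string in the language has a unique leftmost derivation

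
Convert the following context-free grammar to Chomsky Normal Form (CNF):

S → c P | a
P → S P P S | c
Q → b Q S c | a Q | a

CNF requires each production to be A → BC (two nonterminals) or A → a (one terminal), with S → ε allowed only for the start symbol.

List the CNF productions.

TC → c; S → a; P → c; TB → b; TA → a; Q → a; S → TC P; P → S X0; X0 → P X1; X1 → P S; Q → TB X2; X2 → Q X3; X3 → S TC; Q → TA Q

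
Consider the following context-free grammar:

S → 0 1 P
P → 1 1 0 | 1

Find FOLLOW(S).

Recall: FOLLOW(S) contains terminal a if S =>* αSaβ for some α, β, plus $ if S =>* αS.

We compute FOLLOW(S) using the standard algorithm.
FOLLOW(S) starts with {$}.
FIRST(P) = {1}
FIRST(S) = {0}
FOLLOW(P) = {$}
FOLLOW(S) = {$}
Therefore, FOLLOW(S) = {$}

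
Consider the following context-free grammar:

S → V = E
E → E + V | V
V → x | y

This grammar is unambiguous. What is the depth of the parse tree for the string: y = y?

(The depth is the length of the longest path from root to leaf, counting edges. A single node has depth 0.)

3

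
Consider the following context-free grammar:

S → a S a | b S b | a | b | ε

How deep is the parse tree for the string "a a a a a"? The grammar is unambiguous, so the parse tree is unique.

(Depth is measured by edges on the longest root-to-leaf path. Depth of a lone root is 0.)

3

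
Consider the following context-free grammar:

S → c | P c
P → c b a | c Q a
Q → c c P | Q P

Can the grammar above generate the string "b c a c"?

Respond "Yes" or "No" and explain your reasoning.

No - no valid derivation exists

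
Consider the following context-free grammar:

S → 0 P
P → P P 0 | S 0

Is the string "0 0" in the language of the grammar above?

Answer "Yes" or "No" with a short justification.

No - no valid derivation exists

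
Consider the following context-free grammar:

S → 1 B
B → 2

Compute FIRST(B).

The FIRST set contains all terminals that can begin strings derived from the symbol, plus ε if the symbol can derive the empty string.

We compute FIRST(B) using the standard algorithm.
FIRST(B) = {2}
FIRST(S) = {1}
Therefore, FIRST(B) = {2}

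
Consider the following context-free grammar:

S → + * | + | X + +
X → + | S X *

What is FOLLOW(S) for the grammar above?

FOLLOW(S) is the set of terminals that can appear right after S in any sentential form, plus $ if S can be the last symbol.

We compute FOLLOW(S) using the standard algorithm.
FOLLOW(S) starts with {$}.
FIRST(S) = {+}
FIRST(X) = {+}
FOLLOW(S) = {$, +}
FOLLOW(X) = {*, +}
Therefore, FOLLOW(S) = {$, +}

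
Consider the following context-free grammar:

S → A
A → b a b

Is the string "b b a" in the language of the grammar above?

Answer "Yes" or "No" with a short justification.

No - no valid derivation exists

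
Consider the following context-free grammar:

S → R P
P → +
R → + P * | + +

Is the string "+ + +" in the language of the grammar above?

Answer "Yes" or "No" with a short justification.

Yes - a valid derivation exists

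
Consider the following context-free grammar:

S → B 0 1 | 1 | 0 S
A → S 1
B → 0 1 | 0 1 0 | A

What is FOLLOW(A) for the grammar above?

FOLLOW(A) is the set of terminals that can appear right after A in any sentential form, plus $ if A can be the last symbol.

We compute FOLLOW(A) using the standard algorithm.
FOLLOW(S) starts with {$}.
FIRST(A) = {0, 1}
FIRST(B) = {0, 1}
FIRST(S) = {0, 1}
FOLLOW(A) = {0}
FOLLOW(B) = {0}
FOLLOW(S) = {$, 1}
Therefore, FOLLOW(A) = {0}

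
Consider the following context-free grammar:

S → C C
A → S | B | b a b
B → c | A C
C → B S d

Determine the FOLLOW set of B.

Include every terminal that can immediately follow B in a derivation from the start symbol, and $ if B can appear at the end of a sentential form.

We compute FOLLOW(B) using the standard algorithm.
FOLLOW(S) starts with {$}.
FIRST(A) = {b, c}
FIRST(B) = {b, c}
FIRST(C) = {b, c}
FIRST(S) = {b, c}
FOLLOW(A) = {b, c}
FOLLOW(B) = {b, c}
FOLLOW(C) = {$, b, c, d}
FOLLOW(S) = {$, b, c, d}
Therefore, FOLLOW(B) = {b, c}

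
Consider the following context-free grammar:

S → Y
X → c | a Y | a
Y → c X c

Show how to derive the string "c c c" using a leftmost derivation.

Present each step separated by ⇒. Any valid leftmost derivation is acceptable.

S ⇒ Y ⇒ c X c ⇒ c c c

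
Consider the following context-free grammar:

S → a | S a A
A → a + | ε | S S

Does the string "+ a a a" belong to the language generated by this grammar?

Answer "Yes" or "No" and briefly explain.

No - no valid derivation exists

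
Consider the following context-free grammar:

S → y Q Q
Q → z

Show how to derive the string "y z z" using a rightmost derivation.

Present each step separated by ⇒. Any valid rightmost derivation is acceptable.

S ⇒ y Q Q ⇒ y Q z ⇒ y z z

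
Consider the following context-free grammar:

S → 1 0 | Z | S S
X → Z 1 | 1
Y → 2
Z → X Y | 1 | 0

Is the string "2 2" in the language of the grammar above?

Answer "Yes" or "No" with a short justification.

No - no valid derivation exists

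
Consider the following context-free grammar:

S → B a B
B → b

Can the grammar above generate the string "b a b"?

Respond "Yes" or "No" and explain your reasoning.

Yes - a valid derivation exists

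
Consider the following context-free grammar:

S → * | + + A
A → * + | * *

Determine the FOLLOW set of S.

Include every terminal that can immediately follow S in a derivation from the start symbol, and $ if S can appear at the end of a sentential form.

We compute FOLLOW(S) using the standard algorithm.
FOLLOW(S) starts with {$}.
FIRST(A) = {*}
FIRST(S) = {*, +}
FOLLOW(A) = {$}
FOLLOW(S) = {$}
Therefore, FOLLOW(S) = {$}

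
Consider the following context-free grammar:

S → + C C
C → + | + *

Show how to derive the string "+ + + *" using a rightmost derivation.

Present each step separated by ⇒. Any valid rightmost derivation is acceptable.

S ⇒ + C C ⇒ + C + * ⇒ + + + *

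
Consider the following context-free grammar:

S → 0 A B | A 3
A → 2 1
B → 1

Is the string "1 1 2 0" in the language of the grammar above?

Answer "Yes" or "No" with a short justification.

No - no valid derivation exists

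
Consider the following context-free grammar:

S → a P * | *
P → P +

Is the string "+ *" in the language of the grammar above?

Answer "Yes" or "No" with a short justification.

No - no valid derivation exists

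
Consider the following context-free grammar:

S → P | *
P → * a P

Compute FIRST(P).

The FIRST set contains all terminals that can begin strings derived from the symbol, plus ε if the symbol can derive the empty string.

We compute FIRST(P) using the standard algorithm.
FIRST(P) = {*}
FIRST(S) = {*}
Therefore, FIRST(P) = {*}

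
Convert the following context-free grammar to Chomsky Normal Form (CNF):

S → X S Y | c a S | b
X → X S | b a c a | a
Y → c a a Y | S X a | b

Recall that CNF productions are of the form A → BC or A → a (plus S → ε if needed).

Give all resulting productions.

TC → c; TA → a; S → b; TB → b; X → a; Y → b; S → X X0; X0 → S Y; S → TC X1; X1 → TA S; X → X S; X → TB X2; X2 → TA X3; X3 → TC TA; Y → TC X4; X4 → TA X5; X5 → TA Y; Y → S X6; X6 → X TA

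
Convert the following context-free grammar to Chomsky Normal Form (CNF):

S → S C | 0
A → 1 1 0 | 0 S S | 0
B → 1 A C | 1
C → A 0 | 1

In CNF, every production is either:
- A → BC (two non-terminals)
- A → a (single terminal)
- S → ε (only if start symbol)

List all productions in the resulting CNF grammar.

S → 0; T1 → 1; T0 → 0; A → 0; B → 1; C → 1; S → S C; A → T1 X0; X0 → T1 T0; A → T0 X1; X1 → S S; B → T1 X2; X2 → A C; C → A T0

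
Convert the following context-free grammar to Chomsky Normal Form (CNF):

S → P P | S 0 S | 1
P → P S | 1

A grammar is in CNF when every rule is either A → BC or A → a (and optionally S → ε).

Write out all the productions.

T0 → 0; S → 1; P → 1; S → P P; S → S X0; X0 → T0 S; P → P S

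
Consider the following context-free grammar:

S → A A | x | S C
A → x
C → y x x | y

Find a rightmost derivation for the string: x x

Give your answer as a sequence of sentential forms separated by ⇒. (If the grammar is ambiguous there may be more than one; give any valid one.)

S ⇒ A A ⇒ A x ⇒ x x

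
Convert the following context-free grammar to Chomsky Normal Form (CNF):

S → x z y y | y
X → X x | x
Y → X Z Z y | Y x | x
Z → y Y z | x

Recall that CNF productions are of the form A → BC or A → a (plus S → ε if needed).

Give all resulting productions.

TX → x; TZ → z; TY → y; S → y; X → x; Y → x; Z → x; S → TX X0; X0 → TZ X1; X1 → TY TY; X → X TX; Y → X X2; X2 → Z X3; X3 → Z TY; Y → Y TX; Z → TY X4; X4 → Y TZ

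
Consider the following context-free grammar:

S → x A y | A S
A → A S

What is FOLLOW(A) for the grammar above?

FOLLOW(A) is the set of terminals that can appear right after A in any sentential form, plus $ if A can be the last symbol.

We compute FOLLOW(A) using the standard algorithm.
FOLLOW(S) starts with {$}.
FIRST(A) = {}
FIRST(S) = {x}
FOLLOW(A) = {x, y}
FOLLOW(S) = {$, x, y}
Therefore, FOLLOW(A) = {x, y}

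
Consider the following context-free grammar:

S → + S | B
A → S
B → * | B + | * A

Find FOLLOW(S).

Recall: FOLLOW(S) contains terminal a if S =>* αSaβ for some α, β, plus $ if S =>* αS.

We compute FOLLOW(S) using the standard algorithm.
FOLLOW(S) starts with {$}.
FIRST(A) = {*, +}
FIRST(B) = {*}
FIRST(S) = {*, +}
FOLLOW(A) = {$, +}
FOLLOW(B) = {$, +}
FOLLOW(S) = {$, +}
Therefore, FOLLOW(S) = {$, +}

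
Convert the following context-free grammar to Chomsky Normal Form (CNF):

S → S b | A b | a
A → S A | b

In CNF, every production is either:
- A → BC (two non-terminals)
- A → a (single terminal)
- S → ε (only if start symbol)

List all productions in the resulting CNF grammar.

TB → b; S → a; A → b; S → S TB; S → A TB; A → S A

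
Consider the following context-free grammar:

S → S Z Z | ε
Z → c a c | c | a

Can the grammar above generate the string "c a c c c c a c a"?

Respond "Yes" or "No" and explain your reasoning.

No - no valid derivation exists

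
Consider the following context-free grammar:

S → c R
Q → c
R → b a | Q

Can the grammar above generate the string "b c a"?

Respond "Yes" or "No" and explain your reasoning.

No - no valid derivation exists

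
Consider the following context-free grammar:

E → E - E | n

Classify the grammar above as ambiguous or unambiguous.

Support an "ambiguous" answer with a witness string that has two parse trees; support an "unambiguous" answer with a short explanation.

Ambiguous - the string 'n - n - n - n - n' has two distinct parse trees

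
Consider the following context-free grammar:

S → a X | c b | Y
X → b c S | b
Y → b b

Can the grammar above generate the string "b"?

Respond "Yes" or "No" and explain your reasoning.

No - no valid derivation exists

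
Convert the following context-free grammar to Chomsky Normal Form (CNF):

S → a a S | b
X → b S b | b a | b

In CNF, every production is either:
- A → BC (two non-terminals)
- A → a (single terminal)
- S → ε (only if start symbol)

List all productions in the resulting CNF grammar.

TA → a; S → b; TB → b; X → b; S → TA X0; X0 → TA S; X → TB X1; X1 → S TB; X → TB TA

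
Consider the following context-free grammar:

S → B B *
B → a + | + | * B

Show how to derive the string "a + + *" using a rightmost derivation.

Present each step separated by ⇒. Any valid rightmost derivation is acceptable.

S ⇒ B B * ⇒ B + * ⇒ a + + *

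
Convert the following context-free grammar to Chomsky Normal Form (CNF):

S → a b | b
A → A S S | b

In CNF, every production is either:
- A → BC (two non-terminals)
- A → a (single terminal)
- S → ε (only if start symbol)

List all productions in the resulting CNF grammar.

TA → a; TB → b; S → b; A → b; S → TA TB; A → A X0; X0 → S S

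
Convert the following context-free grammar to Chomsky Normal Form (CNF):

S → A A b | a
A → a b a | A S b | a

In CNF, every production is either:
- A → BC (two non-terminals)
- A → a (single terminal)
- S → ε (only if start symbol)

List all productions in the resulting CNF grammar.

TB → b; S → a; TA → a; A → a; S → A X0; X0 → A TB; A → TA X1; X1 → TB TA; A → A X2; X2 → S TB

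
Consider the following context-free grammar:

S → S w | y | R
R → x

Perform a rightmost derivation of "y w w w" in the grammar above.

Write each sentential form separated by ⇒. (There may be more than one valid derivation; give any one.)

S ⇒ S w ⇒ S w w ⇒ S w w w ⇒ y w w w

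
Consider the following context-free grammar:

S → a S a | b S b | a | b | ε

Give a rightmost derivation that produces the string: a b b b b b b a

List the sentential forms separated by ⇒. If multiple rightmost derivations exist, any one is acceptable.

S ⇒ a S a ⇒ a b S b a ⇒ a b b S b b a ⇒ a b b b S b b b a ⇒ a b b b b b b a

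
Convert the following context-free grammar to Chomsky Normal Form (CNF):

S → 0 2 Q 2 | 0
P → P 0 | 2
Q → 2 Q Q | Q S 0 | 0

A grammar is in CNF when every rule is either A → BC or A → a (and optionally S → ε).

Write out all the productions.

T0 → 0; T2 → 2; S → 0; P → 2; Q → 0; S → T0 X0; X0 → T2 X1; X1 → Q T2; P → P T0; Q → T2 X2; X2 → Q Q; Q → Q X3; X3 → S T0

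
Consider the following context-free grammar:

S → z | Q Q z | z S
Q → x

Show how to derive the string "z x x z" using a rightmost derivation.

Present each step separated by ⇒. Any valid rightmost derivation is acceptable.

S ⇒ z S ⇒ z Q Q z ⇒ z Q x z ⇒ z x x z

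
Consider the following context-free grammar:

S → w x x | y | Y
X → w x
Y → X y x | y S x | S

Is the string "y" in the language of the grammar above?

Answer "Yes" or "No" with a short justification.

Yes - a valid derivation exists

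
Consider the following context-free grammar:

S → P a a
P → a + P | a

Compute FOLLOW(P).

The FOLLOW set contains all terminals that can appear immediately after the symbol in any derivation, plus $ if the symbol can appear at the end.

We compute FOLLOW(P) using the standard algorithm.
FOLLOW(S) starts with {$}.
FIRST(P) = {a}
FIRST(S) = {a}
FOLLOW(P) = {a}
FOLLOW(S) = {$}
Therefore, FOLLOW(P) = {a}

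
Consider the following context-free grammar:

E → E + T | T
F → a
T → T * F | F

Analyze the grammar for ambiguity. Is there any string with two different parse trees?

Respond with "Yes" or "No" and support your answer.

No - the grammar is unambiguous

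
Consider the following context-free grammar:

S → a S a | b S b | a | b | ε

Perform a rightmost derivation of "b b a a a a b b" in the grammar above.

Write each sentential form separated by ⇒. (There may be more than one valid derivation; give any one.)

S ⇒ b S b ⇒ b b S b b ⇒ b b a S a b b ⇒ b b a a S a a b b ⇒ b b a a a a b b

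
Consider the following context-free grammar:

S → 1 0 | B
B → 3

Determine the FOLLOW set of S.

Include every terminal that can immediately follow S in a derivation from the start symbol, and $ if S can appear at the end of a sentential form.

We compute FOLLOW(S) using the standard algorithm.
FOLLOW(S) starts with {$}.
FIRST(B) = {3}
FIRST(S) = {1, 3}
FOLLOW(B) = {$}
FOLLOW(S) = {$}
Therefore, FOLLOW(S) = {$}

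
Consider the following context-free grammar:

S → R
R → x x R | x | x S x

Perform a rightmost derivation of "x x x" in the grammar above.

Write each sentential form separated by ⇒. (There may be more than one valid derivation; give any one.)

S ⇒ R ⇒ x x R ⇒ x x x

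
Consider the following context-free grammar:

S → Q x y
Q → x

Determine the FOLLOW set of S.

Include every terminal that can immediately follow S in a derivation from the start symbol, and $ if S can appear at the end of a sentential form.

We compute FOLLOW(S) using the standard algorithm.
FOLLOW(S) starts with {$}.
FIRST(Q) = {x}
FIRST(S) = {x}
FOLLOW(Q) = {x}
FOLLOW(S) = {$}
Therefore, FOLLOW(S) = {$}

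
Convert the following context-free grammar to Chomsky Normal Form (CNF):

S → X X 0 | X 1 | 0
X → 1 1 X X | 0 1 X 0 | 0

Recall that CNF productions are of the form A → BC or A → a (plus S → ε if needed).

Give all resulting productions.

T0 → 0; T1 → 1; S → 0; X → 0; S → X X0; X0 → X T0; S → X T1; X → T1 X1; X1 → T1 X2; X2 → X X; X → T0 X3; X3 → T1 X4; X4 → X T0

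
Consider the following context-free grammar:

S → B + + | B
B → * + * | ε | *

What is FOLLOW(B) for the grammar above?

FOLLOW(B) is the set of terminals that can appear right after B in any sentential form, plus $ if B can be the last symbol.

We compute FOLLOW(B) using the standard algorithm.
FOLLOW(S) starts with {$}.
FIRST(B) = {*, ε}
FIRST(S) = {*, +, ε}
FOLLOW(B) = {$, +}
FOLLOW(S) = {$}
Therefore, FOLLOW(B) = {$, +}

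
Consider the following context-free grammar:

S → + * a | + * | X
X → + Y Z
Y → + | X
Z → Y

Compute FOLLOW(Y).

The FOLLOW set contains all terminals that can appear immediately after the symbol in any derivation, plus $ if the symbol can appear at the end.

We compute FOLLOW(Y) using the standard algorithm.
FOLLOW(S) starts with {$}.
FIRST(S) = {+}
FIRST(X) = {+}
FIRST(Y) = {+}
FIRST(Z) = {+}
FOLLOW(S) = {$}
FOLLOW(X) = {$, +}
FOLLOW(Y) = {$, +}
FOLLOW(Z) = {$, +}
Therefore, FOLLOW(Y) = {$, +}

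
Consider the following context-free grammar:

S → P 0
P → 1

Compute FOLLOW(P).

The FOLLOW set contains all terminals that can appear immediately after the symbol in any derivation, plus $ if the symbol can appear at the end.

We compute FOLLOW(P) using the standard algorithm.
FOLLOW(S) starts with {$}.
FIRST(P) = {1}
FIRST(S) = {1}
FOLLOW(P) = {0}
FOLLOW(S) = {$}
Therefore, FOLLOW(P) = {0}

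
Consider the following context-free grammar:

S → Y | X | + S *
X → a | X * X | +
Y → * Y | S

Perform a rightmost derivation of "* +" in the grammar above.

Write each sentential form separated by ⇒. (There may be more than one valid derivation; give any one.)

S ⇒ Y ⇒ * Y ⇒ * S ⇒ * X ⇒ * +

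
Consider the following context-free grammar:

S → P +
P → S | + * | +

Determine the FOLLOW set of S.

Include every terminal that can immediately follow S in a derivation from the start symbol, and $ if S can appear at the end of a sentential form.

We compute FOLLOW(S) using the standard algorithm.
FOLLOW(S) starts with {$}.
FIRST(P) = {+}
FIRST(S) = {+}
FOLLOW(P) = {+}
FOLLOW(S) = {$, +}
Therefore, FOLLOW(S) = {$, +}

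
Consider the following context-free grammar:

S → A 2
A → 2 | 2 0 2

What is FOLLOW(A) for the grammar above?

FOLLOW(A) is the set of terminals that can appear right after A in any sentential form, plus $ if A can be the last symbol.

We compute FOLLOW(A) using the standard algorithm.
FOLLOW(S) starts with {$}.
FIRST(A) = {2}
FIRST(S) = {2}
FOLLOW(A) = {2}
FOLLOW(S) = {$}
Therefore, FOLLOW(A) = {2}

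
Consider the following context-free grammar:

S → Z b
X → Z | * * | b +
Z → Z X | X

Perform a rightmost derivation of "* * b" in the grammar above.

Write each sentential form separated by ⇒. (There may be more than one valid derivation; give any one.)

S ⇒ Z b ⇒ X b ⇒ * * b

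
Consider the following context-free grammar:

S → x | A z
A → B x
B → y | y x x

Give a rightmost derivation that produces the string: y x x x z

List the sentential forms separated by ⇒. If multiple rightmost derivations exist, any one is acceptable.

S ⇒ A z ⇒ B x z ⇒ y x x x z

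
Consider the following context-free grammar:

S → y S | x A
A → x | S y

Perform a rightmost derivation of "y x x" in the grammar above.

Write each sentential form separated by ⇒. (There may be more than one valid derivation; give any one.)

S ⇒ y S ⇒ y x A ⇒ y x x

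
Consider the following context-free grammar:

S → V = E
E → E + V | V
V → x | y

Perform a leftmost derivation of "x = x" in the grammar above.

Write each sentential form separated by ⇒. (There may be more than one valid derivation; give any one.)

S ⇒ V = E ⇒ x = E ⇒ x = V ⇒ x = x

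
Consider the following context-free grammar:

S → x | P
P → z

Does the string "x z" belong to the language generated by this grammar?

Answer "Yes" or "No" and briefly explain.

No - no valid derivation exists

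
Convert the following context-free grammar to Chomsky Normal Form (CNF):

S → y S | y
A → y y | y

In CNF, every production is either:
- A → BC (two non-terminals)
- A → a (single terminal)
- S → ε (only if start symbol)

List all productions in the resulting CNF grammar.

TY → y; S → y; A → y; S → TY S; A → TY TY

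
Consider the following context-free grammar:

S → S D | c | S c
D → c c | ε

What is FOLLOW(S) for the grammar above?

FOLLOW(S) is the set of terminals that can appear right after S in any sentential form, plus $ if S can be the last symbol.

We compute FOLLOW(S) using the standard algorithm.
FOLLOW(S) starts with {$}.
FIRST(D) = {c, ε}
FIRST(S) = {c}
FOLLOW(D) = {$, c}
FOLLOW(S) = {$, c}
Therefore, FOLLOW(S) = {$, c}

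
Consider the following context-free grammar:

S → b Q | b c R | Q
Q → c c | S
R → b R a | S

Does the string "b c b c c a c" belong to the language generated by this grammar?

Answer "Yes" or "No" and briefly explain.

No - no valid derivation exists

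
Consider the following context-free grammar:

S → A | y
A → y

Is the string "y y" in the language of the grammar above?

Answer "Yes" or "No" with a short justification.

No - no valid derivation exists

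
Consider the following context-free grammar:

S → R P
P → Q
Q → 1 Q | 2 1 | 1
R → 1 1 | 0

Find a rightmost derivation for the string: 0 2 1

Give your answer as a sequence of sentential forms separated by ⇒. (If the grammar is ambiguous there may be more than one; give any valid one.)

S ⇒ R P ⇒ R Q ⇒ R 2 1 ⇒ 0 2 1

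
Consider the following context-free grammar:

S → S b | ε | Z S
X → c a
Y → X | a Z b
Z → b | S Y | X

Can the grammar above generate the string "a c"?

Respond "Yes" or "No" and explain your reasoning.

No - no valid derivation exists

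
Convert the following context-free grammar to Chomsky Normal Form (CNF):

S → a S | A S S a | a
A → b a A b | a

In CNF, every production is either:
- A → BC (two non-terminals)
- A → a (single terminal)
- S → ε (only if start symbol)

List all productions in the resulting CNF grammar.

TA → a; S → a; TB → b; A → a; S → TA S; S → A X0; X0 → S X1; X1 → S TA; A → TB X2; X2 → TA X3; X3 → A TB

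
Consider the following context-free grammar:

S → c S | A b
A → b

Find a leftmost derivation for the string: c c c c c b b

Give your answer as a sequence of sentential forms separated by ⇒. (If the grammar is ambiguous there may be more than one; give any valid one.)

S ⇒ c S ⇒ c c S ⇒ c c c S ⇒ c c c c S ⇒ c c c c c S ⇒ c c c c c A b ⇒ c c c c c b b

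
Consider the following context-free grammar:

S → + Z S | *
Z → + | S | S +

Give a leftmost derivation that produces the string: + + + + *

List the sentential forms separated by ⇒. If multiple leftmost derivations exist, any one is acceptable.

S ⇒ + Z S ⇒ + + S ⇒ + + + Z S ⇒ + + + + S ⇒ + + + + *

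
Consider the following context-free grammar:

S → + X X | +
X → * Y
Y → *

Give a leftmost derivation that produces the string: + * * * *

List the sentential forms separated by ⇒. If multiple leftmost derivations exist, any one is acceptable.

S ⇒ + X X ⇒ + * Y X ⇒ + * * X ⇒ + * * * Y ⇒ + * * * *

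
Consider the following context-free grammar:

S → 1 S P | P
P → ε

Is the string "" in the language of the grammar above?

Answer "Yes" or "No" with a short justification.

Yes - a valid derivation exists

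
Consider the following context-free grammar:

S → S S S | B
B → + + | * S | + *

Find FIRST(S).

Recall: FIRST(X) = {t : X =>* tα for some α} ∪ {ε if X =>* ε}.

We compute FIRST(S) using the standard algorithm.
FIRST(B) = {*, +}
FIRST(S) = {*, +}
Therefore, FIRST(S) = {*, +}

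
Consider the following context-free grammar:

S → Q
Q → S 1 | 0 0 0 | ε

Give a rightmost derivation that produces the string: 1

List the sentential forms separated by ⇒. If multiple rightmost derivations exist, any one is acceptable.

S ⇒ Q ⇒ S 1 ⇒ Q 1 ⇒ 1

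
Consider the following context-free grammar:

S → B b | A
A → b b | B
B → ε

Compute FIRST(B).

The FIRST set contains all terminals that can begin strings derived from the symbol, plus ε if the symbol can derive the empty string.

We compute FIRST(B) using the standard algorithm.
FIRST(A) = {b, ε}
FIRST(B) = {ε}
FIRST(S) = {b, ε}
Therefore, FIRST(B) = {ε}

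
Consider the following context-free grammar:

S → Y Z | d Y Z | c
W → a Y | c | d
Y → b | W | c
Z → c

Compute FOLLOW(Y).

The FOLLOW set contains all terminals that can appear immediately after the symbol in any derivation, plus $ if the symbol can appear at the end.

We compute FOLLOW(Y) using the standard algorithm.
FOLLOW(S) starts with {$}.
FIRST(S) = {a, b, c, d}
FIRST(W) = {a, c, d}
FIRST(Y) = {a, b, c, d}
FIRST(Z) = {c}
FOLLOW(S) = {$}
FOLLOW(W) = {c}
FOLLOW(Y) = {c}
FOLLOW(Z) = {$}
Therefore, FOLLOW(Y) = {c}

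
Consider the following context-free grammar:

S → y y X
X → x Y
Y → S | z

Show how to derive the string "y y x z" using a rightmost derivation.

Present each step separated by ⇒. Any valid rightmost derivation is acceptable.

S ⇒ y y X ⇒ y y x Y ⇒ y y x z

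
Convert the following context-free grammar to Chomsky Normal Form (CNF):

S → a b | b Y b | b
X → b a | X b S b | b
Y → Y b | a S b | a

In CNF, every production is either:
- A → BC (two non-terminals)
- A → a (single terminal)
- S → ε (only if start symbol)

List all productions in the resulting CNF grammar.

TA → a; TB → b; S → b; X → b; Y → a; S → TA TB; S → TB X0; X0 → Y TB; X → TB TA; X → X X1; X1 → TB X2; X2 → S TB; Y → Y TB; Y → TA X3; X3 → S TB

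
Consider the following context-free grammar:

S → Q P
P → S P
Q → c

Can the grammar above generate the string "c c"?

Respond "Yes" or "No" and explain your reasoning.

No - no valid derivation exists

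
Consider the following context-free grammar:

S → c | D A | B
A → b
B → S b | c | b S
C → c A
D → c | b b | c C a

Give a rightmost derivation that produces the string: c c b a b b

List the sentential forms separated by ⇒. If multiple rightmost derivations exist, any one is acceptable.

S ⇒ B ⇒ S b ⇒ D A b ⇒ D b b ⇒ c C a b b ⇒ c c A a b b ⇒ c c b a b b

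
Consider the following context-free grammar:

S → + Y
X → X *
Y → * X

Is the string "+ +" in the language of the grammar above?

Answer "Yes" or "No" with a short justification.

No - no valid derivation exists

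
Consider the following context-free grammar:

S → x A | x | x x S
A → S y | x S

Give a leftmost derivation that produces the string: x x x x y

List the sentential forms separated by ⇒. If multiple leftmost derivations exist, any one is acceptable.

S ⇒ x A ⇒ x S y ⇒ x x A y ⇒ x x x S y ⇒ x x x x y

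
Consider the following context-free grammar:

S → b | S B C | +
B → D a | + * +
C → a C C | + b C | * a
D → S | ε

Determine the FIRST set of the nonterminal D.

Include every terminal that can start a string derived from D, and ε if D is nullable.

We compute FIRST(D) using the standard algorithm.
FIRST(B) = {+, a, b}
FIRST(C) = {*, +, a}
FIRST(D) = {+, b, ε}
FIRST(S) = {+, b}
Therefore, FIRST(D) = {+, b, ε}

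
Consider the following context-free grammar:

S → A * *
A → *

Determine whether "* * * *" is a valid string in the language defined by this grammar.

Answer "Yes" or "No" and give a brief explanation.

No - no valid derivation exists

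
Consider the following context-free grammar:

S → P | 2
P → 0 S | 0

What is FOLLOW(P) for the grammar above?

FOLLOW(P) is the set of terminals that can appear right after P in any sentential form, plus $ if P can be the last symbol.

We compute FOLLOW(P) using the standard algorithm.
FOLLOW(S) starts with {$}.
FIRST(P) = {0}
FIRST(S) = {0, 2}
FOLLOW(P) = {$}
FOLLOW(S) = {$}
Therefore, FOLLOW(P) = {$}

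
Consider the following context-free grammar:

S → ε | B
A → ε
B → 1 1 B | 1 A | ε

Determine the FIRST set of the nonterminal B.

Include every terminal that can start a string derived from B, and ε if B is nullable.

We compute FIRST(B) using the standard algorithm.
FIRST(A) = {ε}
FIRST(B) = {1, ε}
FIRST(S) = {1, ε}
Therefore, FIRST(B) = {1, ε}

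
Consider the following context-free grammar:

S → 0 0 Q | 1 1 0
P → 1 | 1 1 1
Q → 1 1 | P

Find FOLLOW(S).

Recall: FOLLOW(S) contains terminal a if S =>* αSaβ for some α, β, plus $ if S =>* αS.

We compute FOLLOW(S) using the standard algorithm.
FOLLOW(S) starts with {$}.
FIRST(P) = {1}
FIRST(Q) = {1}
FIRST(S) = {0, 1}
FOLLOW(P) = {$}
FOLLOW(Q) = {$}
FOLLOW(S) = {$}
Therefore, FOLLOW(S) = {$}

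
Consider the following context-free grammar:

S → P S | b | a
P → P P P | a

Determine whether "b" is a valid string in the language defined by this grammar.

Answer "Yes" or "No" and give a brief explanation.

Yes - a valid derivation exists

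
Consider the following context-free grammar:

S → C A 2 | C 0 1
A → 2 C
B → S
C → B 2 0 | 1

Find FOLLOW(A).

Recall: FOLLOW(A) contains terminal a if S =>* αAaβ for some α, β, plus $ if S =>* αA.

We compute FOLLOW(A) using the standard algorithm.
FOLLOW(S) starts with {$}.
FIRST(A) = {2}
FIRST(B) = {1}
FIRST(C) = {1}
FIRST(S) = {1}
FOLLOW(A) = {2}
FOLLOW(B) = {2}
FOLLOW(C) = {0, 2}
FOLLOW(S) = {$, 2}
Therefore, FOLLOW(A) = {2}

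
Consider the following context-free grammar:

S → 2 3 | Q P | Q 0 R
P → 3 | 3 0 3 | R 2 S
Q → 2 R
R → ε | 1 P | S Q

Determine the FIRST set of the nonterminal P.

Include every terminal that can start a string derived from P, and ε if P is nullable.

We compute FIRST(P) using the standard algorithm.
FIRST(P) = {1, 2, 3}
FIRST(Q) = {2}
FIRST(R) = {1, 2, ε}
FIRST(S) = {2}
Therefore, FIRST(P) = {1, 2, 3}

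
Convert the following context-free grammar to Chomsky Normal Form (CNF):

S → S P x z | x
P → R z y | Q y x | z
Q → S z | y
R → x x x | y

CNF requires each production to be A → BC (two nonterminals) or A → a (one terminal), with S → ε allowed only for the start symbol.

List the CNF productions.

TX → x; TZ → z; S → x; TY → y; P → z; Q → y; R → y; S → S X0; X0 → P X1; X1 → TX TZ; P → R X2; X2 → TZ TY; P → Q X3; X3 → TY TX; Q → S TZ; R → TX X4; X4 → TX TX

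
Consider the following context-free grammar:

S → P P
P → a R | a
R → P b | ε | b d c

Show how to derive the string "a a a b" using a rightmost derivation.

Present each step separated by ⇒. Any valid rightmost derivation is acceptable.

S ⇒ P P ⇒ P a R ⇒ P a P b ⇒ P a a b ⇒ a a a b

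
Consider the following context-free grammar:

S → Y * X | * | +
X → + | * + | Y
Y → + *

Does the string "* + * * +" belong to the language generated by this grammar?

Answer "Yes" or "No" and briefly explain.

No - no valid derivation exists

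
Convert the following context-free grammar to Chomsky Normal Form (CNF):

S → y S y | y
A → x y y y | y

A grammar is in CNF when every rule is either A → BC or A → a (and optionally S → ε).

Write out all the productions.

TY → y; S → y; TX → x; A → y; S → TY X0; X0 → S TY; A → TX X1; X1 → TY X2; X2 → TY TY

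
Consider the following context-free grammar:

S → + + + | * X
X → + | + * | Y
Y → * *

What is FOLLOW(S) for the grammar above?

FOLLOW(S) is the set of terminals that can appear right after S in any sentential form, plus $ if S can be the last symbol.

We compute FOLLOW(S) using the standard algorithm.
FOLLOW(S) starts with {$}.
FIRST(S) = {*, +}
FIRST(X) = {*, +}
FIRST(Y) = {*}
FOLLOW(S) = {$}
FOLLOW(X) = {$}
FOLLOW(Y) = {$}
Therefore, FOLLOW(S) = {$}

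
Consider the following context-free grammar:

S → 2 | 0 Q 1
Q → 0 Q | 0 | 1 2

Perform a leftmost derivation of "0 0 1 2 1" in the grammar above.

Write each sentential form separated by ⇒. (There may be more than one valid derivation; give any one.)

S ⇒ 0 Q 1 ⇒ 0 0 Q 1 ⇒ 0 0 1 2 1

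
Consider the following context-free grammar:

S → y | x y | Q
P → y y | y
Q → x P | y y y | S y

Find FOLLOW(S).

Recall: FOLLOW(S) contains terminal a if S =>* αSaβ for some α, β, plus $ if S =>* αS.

We compute FOLLOW(S) using the standard algorithm.
FOLLOW(S) starts with {$}.
FIRST(P) = {y}
FIRST(Q) = {x, y}
FIRST(S) = {x, y}
FOLLOW(P) = {$, y}
FOLLOW(Q) = {$, y}
FOLLOW(S) = {$, y}
Therefore, FOLLOW(S) = {$, y}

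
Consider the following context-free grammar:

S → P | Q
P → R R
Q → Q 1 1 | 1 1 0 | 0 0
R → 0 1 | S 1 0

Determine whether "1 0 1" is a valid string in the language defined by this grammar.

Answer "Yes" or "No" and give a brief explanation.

No - no valid derivation exists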